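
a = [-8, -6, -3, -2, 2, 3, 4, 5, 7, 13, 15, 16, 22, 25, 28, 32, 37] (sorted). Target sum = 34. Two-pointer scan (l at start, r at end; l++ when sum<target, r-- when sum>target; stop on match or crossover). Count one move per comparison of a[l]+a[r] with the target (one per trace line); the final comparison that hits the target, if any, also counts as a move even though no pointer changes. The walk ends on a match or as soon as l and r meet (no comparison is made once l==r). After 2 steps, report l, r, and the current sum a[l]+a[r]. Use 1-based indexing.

l=3, r=17, sum=34

[1,17] -8+37=29 <34 → l++
[2,17] -6+37=31 <34 → l++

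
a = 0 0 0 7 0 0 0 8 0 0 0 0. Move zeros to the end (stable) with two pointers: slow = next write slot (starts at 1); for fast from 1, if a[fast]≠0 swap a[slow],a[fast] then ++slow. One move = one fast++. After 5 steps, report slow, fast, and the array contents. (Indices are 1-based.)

slow=1 fast=1: a[fast]=0, fast++
slow=1 fast=2: a[fast]=0, fast++
slow=1 fast=3: a[fast]=0, fast++
slow=1 fast=4: a[fast]=7≠0 swap→a[1]=7, slow++,fast++
slow=2 fast=5: a[fast]=0, fast++

slow=2, fast=6, a=[7, 0, 0, 0, 0, 0, 0, 8, 0, 0, 0, 0]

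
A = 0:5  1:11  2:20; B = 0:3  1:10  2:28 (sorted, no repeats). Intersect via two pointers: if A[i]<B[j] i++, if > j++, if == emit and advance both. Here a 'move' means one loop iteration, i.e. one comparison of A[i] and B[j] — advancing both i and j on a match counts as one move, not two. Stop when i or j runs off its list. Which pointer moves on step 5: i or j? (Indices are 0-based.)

i=0 j=0: 5>3, j++
i=0 j=1: 5<10, i++
i=1 j=1: 11>10, j++
i=1 j=2: 11<28, i++
i=2 j=2: 20<28, i++

i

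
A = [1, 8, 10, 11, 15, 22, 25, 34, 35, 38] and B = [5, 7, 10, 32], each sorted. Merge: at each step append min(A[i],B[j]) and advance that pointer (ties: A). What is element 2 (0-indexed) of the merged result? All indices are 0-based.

merged[2] = 7

i=0 j=0: A[i]=1<=B[j]=5 take 1, i++
i=1 j=0: A[i]=8>B[j]=5 take 5, j++
i=1 j=1: A[i]=8>B[j]=7 take 7, j++
i=1 j=2: A[i]=8<=B[j]=10 take 8, i++
i=2 j=2: A[i]=10<=B[j]=10 take 10, i++
i=3 j=2: A[i]=11>B[j]=10 take 10, j++
i=3 j=3: A[i]=11<=B[j]=32 take 11, i++
i=4 j=3: A[i]=15<=B[j]=32 take 15, i++
i=5 j=3: A[i]=22<=B[j]=32 take 22, i++
i=6 j=3: A[i]=25<=B[j]=32 take 25, i++
i=7 j=3: A[i]=34>B[j]=32 take 32, j++
i=7 j=4: B done, take A[i]=34, i++
i=8 j=4: B done, take A[i]=35, i++
i=9 j=4: B done, take A[i]=38, i++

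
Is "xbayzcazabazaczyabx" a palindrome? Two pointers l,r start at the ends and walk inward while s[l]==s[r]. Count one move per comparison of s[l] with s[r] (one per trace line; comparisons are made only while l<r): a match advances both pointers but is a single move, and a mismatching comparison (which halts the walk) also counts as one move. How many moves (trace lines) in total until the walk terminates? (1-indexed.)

[1,19] 'x'=='x' → l++,r--
[2,18] 'b'=='b' → l++,r--
[3,17] 'a'=='a' → l++,r--
[4,16] 'y'=='y' → l++,r--
[5,15] 'z'=='z' → l++,r--
[6,14] 'c'=='c' → l++,r--
[7,13] 'a'=='a' → l++,r--
[8,12] 'z'=='z' → l++,r--
[9,11] 'a'=='a' → l++,r--

9 moves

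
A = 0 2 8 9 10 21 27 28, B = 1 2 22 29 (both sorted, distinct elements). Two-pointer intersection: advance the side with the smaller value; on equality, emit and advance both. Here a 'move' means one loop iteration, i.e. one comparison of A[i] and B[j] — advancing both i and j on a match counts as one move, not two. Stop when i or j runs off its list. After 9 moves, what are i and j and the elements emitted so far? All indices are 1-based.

[i=1,j=1] 0<1 → i++
[i=2,j=1] 2>1 → j++
[i=2,j=2] 2==2 emit → i++,j++
[i=3,j=3] 8<22 → i++
[i=4,j=3] 9<22 → i++
[i=5,j=3] 10<22 → i++
[i=6,j=3] 21<22 → i++
[i=7,j=3] 27>22 → j++
[i=7,j=4] 27<29 → i++

i=8, j=4, emitted=[2]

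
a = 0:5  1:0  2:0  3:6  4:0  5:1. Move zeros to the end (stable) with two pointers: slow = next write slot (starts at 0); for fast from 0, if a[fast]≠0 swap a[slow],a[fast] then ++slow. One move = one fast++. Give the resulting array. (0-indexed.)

[5, 6, 1, 0, 0, 0]

(s=0,f=0) a[fast]=5≠0 swap→a[0]=5 → slow++,fast++
(s=1,f=1) a[fast]=0 → fast++
(s=1,f=2) a[fast]=0 → fast++
(s=1,f=3) a[fast]=6≠0 swap→a[1]=6 → slow++,fast++
(s=2,f=4) a[fast]=0 → fast++
(s=2,f=5) a[fast]=1≠0 swap→a[2]=1 → slow++,fast++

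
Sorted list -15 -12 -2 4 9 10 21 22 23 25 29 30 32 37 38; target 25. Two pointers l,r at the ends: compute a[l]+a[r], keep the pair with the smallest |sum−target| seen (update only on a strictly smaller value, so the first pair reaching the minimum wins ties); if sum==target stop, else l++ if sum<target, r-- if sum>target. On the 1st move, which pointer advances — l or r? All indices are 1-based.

l

l=1 r=15: -15+38=23 d=2 *, l++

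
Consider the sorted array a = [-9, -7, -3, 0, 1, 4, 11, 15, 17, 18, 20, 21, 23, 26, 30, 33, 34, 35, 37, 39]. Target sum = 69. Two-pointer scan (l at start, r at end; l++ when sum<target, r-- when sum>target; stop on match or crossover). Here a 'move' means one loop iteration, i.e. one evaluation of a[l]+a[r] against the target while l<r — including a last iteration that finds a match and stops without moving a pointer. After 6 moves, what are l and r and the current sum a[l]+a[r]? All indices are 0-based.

[0,19] -9+39=30 <69 → l++
[1,19] -7+39=32 <69 → l++
[2,19] -3+39=36 <69 → l++
[3,19] 0+39=39 <69 → l++
[4,19] 1+39=40 <69 → l++
[5,19] 4+39=43 <69 → l++

l=6, r=19, sum=50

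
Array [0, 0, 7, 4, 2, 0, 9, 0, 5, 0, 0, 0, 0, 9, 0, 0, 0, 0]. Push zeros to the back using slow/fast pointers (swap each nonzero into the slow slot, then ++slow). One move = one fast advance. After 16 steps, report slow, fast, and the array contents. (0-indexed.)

slow=0 fast=0: a[fast]=0, fast++
slow=0 fast=1: a[fast]=0, fast++
slow=0 fast=2: a[fast]=7≠0 swap→a[0]=7, slow++,fast++
slow=1 fast=3: a[fast]=4≠0 swap→a[1]=4, slow++,fast++
slow=2 fast=4: a[fast]=2≠0 swap→a[2]=2, slow++,fast++
slow=3 fast=5: a[fast]=0, fast++
slow=3 fast=6: a[fast]=9≠0 swap→a[3]=9, slow++,fast++
slow=4 fast=7: a[fast]=0, fast++
slow=4 fast=8: a[fast]=5≠0 swap→a[4]=5, slow++,fast++
slow=5 fast=9: a[fast]=0, fast++
slow=5 fast=10: a[fast]=0, fast++
slow=5 fast=11: a[fast]=0, fast++
slow=5 fast=12: a[fast]=0, fast++
slow=5 fast=13: a[fast]=9≠0 swap→a[5]=9, slow++,fast++
slow=6 fast=14: a[fast]=0, fast++
slow=6 fast=15: a[fast]=0, fast++

slow=6, fast=16, a=[7, 4, 2, 9, 5, 9, 0, 0, 0, 0, 0, 0, 0, 0, 0, 0, 0, 0]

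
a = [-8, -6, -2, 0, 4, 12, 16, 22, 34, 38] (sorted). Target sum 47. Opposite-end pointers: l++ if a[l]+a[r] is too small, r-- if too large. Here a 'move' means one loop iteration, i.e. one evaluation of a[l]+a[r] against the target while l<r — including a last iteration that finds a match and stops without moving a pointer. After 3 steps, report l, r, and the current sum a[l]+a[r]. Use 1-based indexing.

l=1 r=10: -8+38=30 <47, l++
l=2 r=10: -6+38=32 <47, l++
l=3 r=10: -2+38=36 <47, l++

l=4, r=10, sum=38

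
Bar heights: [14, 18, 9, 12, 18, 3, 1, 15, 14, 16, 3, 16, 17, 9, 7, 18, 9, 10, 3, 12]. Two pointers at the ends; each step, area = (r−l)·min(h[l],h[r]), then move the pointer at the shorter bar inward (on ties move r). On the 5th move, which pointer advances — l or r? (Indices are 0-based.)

[0,19] min(14,12)*19=228 best=228 * → r--
[0,18] min(14,3)*18=54 best=228 → r--
[0,17] min(14,10)*17=170 best=228 → r--
[0,16] min(14,9)*16=144 best=228 → r--
[0,15] min(14,18)*15=210 best=228 → l++

l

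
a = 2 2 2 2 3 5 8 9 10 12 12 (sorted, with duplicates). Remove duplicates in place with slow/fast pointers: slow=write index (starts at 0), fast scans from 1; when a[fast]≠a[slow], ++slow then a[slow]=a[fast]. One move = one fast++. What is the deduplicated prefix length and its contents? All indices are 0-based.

length 7; prefix = [2, 3, 5, 8, 9, 10, 12]

slow=0 fast=1: a[fast]=2=a[slow] dup, fast++
slow=0 fast=2: a[fast]=2=a[slow] dup, fast++
slow=0 fast=3: a[fast]=2=a[slow] dup, fast++
slow=0 fast=4: a[fast]=3≠a[slow]=2 write a[1]=3, slow++,fast++
slow=1 fast=5: a[fast]=5≠a[slow]=3 write a[2]=5, slow++,fast++
slow=2 fast=6: a[fast]=8≠a[slow]=5 write a[3]=8, slow++,fast++
slow=3 fast=7: a[fast]=9≠a[slow]=8 write a[4]=9, slow++,fast++
slow=4 fast=8: a[fast]=10≠a[slow]=9 write a[5]=10, slow++,fast++
slow=5 fast=9: a[fast]=12≠a[slow]=10 write a[6]=12, slow++,fast++
slow=6 fast=10: a[fast]=12=a[slow] dup, fast++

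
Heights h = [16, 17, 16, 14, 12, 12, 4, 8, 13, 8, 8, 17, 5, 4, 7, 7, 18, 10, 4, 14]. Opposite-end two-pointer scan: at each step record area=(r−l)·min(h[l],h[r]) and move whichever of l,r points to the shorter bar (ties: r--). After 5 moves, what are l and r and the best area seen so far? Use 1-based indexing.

l=1 r=20: min(16,14)*19=266 best=266 *, r--
l=1 r=19: min(16,4)*18=72 best=266, r--
l=1 r=18: min(16,10)*17=170 best=266, r--
l=1 r=17: min(16,18)*16=256 best=266, l++
l=2 r=17: min(17,18)*15=255 best=266, l++

l=3, r=17, best area=266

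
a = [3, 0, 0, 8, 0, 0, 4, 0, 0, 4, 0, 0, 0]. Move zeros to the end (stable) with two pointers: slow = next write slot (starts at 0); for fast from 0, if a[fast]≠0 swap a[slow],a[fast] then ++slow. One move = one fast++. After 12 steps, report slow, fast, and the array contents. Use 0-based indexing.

slow=0 fast=0: a[fast]=3≠0 swap→a[0]=3, slow++,fast++
slow=1 fast=1: a[fast]=0, fast++
slow=1 fast=2: a[fast]=0, fast++
slow=1 fast=3: a[fast]=8≠0 swap→a[1]=8, slow++,fast++
slow=2 fast=4: a[fast]=0, fast++
slow=2 fast=5: a[fast]=0, fast++
slow=2 fast=6: a[fast]=4≠0 swap→a[2]=4, slow++,fast++
slow=3 fast=7: a[fast]=0, fast++
slow=3 fast=8: a[fast]=0, fast++
slow=3 fast=9: a[fast]=4≠0 swap→a[3]=4, slow++,fast++
slow=4 fast=10: a[fast]=0, fast++
slow=4 fast=11: a[fast]=0, fast++

slow=4, fast=12, a=[3, 8, 4, 4, 0, 0, 0, 0, 0, 0, 0, 0, 0]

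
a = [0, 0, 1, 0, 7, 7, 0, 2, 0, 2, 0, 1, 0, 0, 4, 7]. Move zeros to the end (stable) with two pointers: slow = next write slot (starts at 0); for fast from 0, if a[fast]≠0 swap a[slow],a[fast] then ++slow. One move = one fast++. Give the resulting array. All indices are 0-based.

(s=0,f=0) a[fast]=0 → fast++
(s=0,f=1) a[fast]=0 → fast++
(s=0,f=2) a[fast]=1≠0 swap→a[0]=1 → slow++,fast++
(s=1,f=3) a[fast]=0 → fast++
(s=1,f=4) a[fast]=7≠0 swap→a[1]=7 → slow++,fast++
(s=2,f=5) a[fast]=7≠0 swap→a[2]=7 → slow++,fast++
(s=3,f=6) a[fast]=0 → fast++
(s=3,f=7) a[fast]=2≠0 swap→a[3]=2 → slow++,fast++
(s=4,f=8) a[fast]=0 → fast++
(s=4,f=9) a[fast]=2≠0 swap→a[4]=2 → slow++,fast++
(s=5,f=10) a[fast]=0 → fast++
(s=5,f=11) a[fast]=1≠0 swap→a[5]=1 → slow++,fast++
(s=6,f=12) a[fast]=0 → fast++
(s=6,f=13) a[fast]=0 → fast++
(s=6,f=14) a[fast]=4≠0 swap→a[6]=4 → slow++,fast++
(s=7,f=15) a[fast]=7≠0 swap→a[7]=7 → slow++,fast++

[1, 7, 7, 2, 2, 1, 4, 7, 0, 0, 0, 0, 0, 0, 0, 0]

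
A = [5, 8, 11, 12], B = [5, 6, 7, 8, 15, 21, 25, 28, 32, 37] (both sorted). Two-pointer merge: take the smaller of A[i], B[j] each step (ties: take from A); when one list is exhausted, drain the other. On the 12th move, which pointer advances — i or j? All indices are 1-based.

i=1 j=1: A[i]=5<=B[j]=5 take 5, i++
i=2 j=1: A[i]=8>B[j]=5 take 5, j++
i=2 j=2: A[i]=8>B[j]=6 take 6, j++
i=2 j=3: A[i]=8>B[j]=7 take 7, j++
i=2 j=4: A[i]=8<=B[j]=8 take 8, i++
i=3 j=4: A[i]=11>B[j]=8 take 8, j++
i=3 j=5: A[i]=11<=B[j]=15 take 11, i++
i=4 j=5: A[i]=12<=B[j]=15 take 12, i++
i=5 j=5: A done, take B[j]=15, j++
i=5 j=6: A done, take B[j]=21, j++
i=5 j=7: A done, take B[j]=25, j++
i=5 j=8: A done, take B[j]=28, j++

j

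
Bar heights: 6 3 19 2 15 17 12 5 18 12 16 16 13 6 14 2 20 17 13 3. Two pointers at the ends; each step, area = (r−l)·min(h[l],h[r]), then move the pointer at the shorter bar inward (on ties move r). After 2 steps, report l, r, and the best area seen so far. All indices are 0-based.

l=1, r=18, best area=108

l=0 r=19: min(6,3)*19=57 best=57 *, r--
l=0 r=18: min(6,13)*18=108 best=108 *, l++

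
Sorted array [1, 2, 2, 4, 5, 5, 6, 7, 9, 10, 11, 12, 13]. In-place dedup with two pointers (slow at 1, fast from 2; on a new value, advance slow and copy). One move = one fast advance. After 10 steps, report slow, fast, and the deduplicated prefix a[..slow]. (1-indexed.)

slow=9, fast=12, prefix=[1, 2, 4, 5, 6, 7, 9, 10, 11]

slow=1 fast=2: a[fast]=2≠a[slow]=1 write a[2]=2, slow++,fast++
slow=2 fast=3: a[fast]=2=a[slow] dup, fast++
slow=2 fast=4: a[fast]=4≠a[slow]=2 write a[3]=4, slow++,fast++
slow=3 fast=5: a[fast]=5≠a[slow]=4 write a[4]=5, slow++,fast++
slow=4 fast=6: a[fast]=5=a[slow] dup, fast++
slow=4 fast=7: a[fast]=6≠a[slow]=5 write a[5]=6, slow++,fast++
slow=5 fast=8: a[fast]=7≠a[slow]=6 write a[6]=7, slow++,fast++
slow=6 fast=9: a[fast]=9≠a[slow]=7 write a[7]=9, slow++,fast++
slow=7 fast=10: a[fast]=10≠a[slow]=9 write a[8]=10, slow++,fast++
slow=8 fast=11: a[fast]=11≠a[slow]=10 write a[9]=11, slow++,fast++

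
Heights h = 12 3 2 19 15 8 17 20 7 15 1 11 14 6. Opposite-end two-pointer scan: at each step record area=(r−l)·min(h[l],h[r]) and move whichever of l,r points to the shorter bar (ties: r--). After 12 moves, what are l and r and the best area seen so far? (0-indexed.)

l=0 r=13: min(12,6)*13=78 best=78 *, r--
l=0 r=12: min(12,14)*12=144 best=144 *, l++
l=1 r=12: min(3,14)*11=33 best=144, l++
l=2 r=12: min(2,14)*10=20 best=144, l++
l=3 r=12: min(19,14)*9=126 best=144, r--
l=3 r=11: min(19,11)*8=88 best=144, r--
l=3 r=10: min(19,1)*7=7 best=144, r--
l=3 r=9: min(19,15)*6=90 best=144, r--
l=3 r=8: min(19,7)*5=35 best=144, r--
l=3 r=7: min(19,20)*4=76 best=144, l++
l=4 r=7: min(15,20)*3=45 best=144, l++
l=5 r=7: min(8,20)*2=16 best=144, l++

l=6, r=7, best area=144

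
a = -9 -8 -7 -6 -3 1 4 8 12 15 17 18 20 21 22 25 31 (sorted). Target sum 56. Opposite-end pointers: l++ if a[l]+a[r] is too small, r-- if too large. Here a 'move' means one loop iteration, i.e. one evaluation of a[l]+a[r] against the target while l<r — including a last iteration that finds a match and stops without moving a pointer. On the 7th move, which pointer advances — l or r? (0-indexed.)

[0,16] -9+31=22 <56 → l++
[1,16] -8+31=23 <56 → l++
[2,16] -7+31=24 <56 → l++
[3,16] -6+31=25 <56 → l++
[4,16] -3+31=28 <56 → l++
[5,16] 1+31=32 <56 → l++
[6,16] 4+31=35 <56 → l++

l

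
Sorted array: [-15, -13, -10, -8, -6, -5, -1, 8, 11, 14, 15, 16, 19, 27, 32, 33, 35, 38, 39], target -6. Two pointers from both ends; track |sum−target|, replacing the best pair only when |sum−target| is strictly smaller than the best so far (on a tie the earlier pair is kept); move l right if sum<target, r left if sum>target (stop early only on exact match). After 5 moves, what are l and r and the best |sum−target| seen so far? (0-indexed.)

[0,18] -15+39=24 d=30 * → r--
[0,17] -15+38=23 d=29 * → r--
[0,16] -15+35=20 d=26 * → r--
[0,15] -15+33=18 d=24 * → r--
[0,14] -15+32=17 d=23 * → r--

l=0, r=13, best |Δ|=23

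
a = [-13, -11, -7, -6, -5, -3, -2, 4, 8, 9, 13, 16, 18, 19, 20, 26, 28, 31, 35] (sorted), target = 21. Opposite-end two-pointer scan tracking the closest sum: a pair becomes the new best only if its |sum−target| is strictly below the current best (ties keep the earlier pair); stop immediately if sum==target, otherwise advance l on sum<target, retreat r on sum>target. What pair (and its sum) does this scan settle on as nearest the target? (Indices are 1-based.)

pair (-7, 28) with sum 21 (|Δ|=0)

[1,19] -13+35=22 d=1 * → r--
[1,18] -13+31=18 d=3 → l++
[2,18] -11+31=20 d=1 → l++
[3,18] -7+31=24 d=3 → r--
[3,17] -7+28=21 d=0 * → stop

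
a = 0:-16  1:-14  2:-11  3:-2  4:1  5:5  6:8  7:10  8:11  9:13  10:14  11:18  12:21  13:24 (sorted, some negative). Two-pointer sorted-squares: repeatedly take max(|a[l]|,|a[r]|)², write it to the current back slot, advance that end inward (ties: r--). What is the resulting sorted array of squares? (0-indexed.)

[0,13] |-16|<=|24| out[13]=576 → r--
[0,12] |-16|<=|21| out[12]=441 → r--
[0,11] |-16|<=|18| out[11]=324 → r--
[0,10] |-16|>|14| out[10]=256 → l++
[1,10] |-14|<=|14| out[9]=196 → r--
[1,9] |-14|>|13| out[8]=196 → l++
[2,9] |-11|<=|13| out[7]=169 → r--
[2,8] |-11|<=|11| out[6]=121 → r--
[2,7] |-11|>|10| out[5]=121 → l++
[3,7] |-2|<=|10| out[4]=100 → r--
[3,6] |-2|<=|8| out[3]=64 → r--
[3,5] |-2|<=|5| out[2]=25 → r--
[3,4] |-2|>|1| out[1]=4 → l++
[4,4] |1|<=|1| out[0]=1 → r--

[1, 4, 25, 64, 100, 121, 121, 169, 196, 196, 256, 324, 441, 576]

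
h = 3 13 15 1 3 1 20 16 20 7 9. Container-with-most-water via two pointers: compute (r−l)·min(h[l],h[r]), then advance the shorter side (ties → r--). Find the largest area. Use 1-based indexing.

max area = 91

l=1 r=11: min(3,9)*10=30 best=30 *, l++
l=2 r=11: min(13,9)*9=81 best=81 *, r--
l=2 r=10: min(13,7)*8=56 best=81, r--
l=2 r=9: min(13,20)*7=91 best=91 *, l++
l=3 r=9: min(15,20)*6=90 best=91, l++
l=4 r=9: min(1,20)*5=5 best=91, l++
l=5 r=9: min(3,20)*4=12 best=91, l++
l=6 r=9: min(1,20)*3=3 best=91, l++
l=7 r=9: min(20,20)*2=40 best=91, r--
l=7 r=8: min(20,16)*1=16 best=91, r--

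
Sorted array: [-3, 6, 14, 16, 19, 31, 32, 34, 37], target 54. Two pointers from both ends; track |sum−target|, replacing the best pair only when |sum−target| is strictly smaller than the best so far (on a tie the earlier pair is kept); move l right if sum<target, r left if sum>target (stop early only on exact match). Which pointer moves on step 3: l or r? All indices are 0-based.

l

l=0 r=8: -3+37=34 d=20 *, l++
l=1 r=8: 6+37=43 d=11 *, l++
l=2 r=8: 14+37=51 d=3 *, l++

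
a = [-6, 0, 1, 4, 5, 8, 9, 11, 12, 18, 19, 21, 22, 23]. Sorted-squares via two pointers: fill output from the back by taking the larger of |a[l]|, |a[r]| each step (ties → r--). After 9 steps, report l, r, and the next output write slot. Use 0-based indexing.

l=0 r=13: |-6|<=|23| out[13]=529, r--
l=0 r=12: |-6|<=|22| out[12]=484, r--
l=0 r=11: |-6|<=|21| out[11]=441, r--
l=0 r=10: |-6|<=|19| out[10]=361, r--
l=0 r=9: |-6|<=|18| out[9]=324, r--
l=0 r=8: |-6|<=|12| out[8]=144, r--
l=0 r=7: |-6|<=|11| out[7]=121, r--
l=0 r=6: |-6|<=|9| out[6]=81, r--
l=0 r=5: |-6|<=|8| out[5]=64, r--

l=0, r=4, next write slot=4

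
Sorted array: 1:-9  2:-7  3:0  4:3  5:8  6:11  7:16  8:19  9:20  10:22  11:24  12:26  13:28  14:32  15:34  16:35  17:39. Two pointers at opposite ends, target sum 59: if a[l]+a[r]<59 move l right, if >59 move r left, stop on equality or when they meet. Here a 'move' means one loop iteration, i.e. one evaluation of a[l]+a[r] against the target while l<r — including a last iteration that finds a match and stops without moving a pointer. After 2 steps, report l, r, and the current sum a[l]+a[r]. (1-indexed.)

[1,17] -9+39=30 <59 → l++
[2,17] -7+39=32 <59 → l++

l=3, r=17, sum=39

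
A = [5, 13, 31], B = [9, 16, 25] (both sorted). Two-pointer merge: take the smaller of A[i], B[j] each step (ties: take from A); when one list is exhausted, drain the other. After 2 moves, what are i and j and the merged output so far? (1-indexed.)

[i=1,j=1] A[i]=5<=B[j]=9 take 5 → i++
[i=2,j=1] A[i]=13>B[j]=9 take 9 → j++

i=2, j=2, merged so far=[5, 9]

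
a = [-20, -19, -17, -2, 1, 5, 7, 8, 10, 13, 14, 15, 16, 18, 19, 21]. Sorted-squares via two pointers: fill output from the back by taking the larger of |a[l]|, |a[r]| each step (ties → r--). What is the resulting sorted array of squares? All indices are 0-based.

[1, 4, 25, 49, 64, 100, 169, 196, 225, 256, 289, 324, 361, 361, 400, 441]

[0,15] |-20|<=|21| out[15]=441 → r--
[0,14] |-20|>|19| out[14]=400 → l++
[1,14] |-19|<=|19| out[13]=361 → r--
[1,13] |-19|>|18| out[12]=361 → l++
[2,13] |-17|<=|18| out[11]=324 → r--
[2,12] |-17|>|16| out[10]=289 → l++
[3,12] |-2|<=|16| out[9]=256 → r--
[3,11] |-2|<=|15| out[8]=225 → r--
[3,10] |-2|<=|14| out[7]=196 → r--
[3,9] |-2|<=|13| out[6]=169 → r--
[3,8] |-2|<=|10| out[5]=100 → r--
[3,7] |-2|<=|8| out[4]=64 → r--
[3,6] |-2|<=|7| out[3]=49 → r--
[3,5] |-2|<=|5| out[2]=25 → r--
[3,4] |-2|>|1| out[1]=4 → l++
[4,4] |1|<=|1| out[0]=1 → r--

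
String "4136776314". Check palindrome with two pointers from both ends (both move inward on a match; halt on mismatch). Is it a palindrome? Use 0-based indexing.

palindrome

l=0 r=9: '4'=='4', l++,r--
l=1 r=8: '1'=='1', l++,r--
l=2 r=7: '3'=='3', l++,r--
l=3 r=6: '6'=='6', l++,r--
l=4 r=5: '7'=='7', l++,r--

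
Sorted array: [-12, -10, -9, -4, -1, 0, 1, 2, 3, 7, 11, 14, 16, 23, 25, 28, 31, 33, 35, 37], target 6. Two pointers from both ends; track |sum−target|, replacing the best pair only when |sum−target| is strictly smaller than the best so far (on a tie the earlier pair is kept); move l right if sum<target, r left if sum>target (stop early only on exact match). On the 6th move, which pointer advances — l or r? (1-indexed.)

[1,20] -12+37=25 d=19 * → r--
[1,19] -12+35=23 d=17 * → r--
[1,18] -12+33=21 d=15 * → r--
[1,17] -12+31=19 d=13 * → r--
[1,16] -12+28=16 d=10 * → r--
[1,15] -12+25=13 d=7 * → r--

r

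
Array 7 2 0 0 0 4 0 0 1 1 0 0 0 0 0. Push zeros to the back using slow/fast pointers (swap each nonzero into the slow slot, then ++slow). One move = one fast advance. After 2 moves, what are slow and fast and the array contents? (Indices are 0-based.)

slow=2, fast=2, a=[7, 2, 0, 0, 0, 4, 0, 0, 1, 1, 0, 0, 0, 0, 0]

slow=0 fast=0: a[fast]=7≠0 swap→a[0]=7, slow++,fast++
slow=1 fast=1: a[fast]=2≠0 swap→a[1]=2, slow++,fast++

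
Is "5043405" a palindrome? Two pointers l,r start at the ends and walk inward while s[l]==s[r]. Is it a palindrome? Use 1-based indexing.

l=1 r=7: '5'=='5', l++,r--
l=2 r=6: '0'=='0', l++,r--
l=3 r=5: '4'=='4', l++,r--

palindrome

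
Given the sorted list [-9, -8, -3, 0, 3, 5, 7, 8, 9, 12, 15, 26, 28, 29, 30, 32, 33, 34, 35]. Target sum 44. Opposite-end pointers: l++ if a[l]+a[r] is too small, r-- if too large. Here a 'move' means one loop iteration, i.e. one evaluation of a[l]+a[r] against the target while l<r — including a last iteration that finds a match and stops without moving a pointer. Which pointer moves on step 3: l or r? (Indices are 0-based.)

[0,18] -9+35=26 <44 → l++
[1,18] -8+35=27 <44 → l++
[2,18] -3+35=32 <44 → l++

l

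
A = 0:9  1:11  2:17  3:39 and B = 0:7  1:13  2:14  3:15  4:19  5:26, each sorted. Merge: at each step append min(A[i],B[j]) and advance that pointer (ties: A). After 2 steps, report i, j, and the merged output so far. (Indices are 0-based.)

i=1, j=1, merged so far=[7, 9]

i=0 j=0: A[i]=9>B[j]=7 take 7, j++
i=0 j=1: A[i]=9<=B[j]=13 take 9, i++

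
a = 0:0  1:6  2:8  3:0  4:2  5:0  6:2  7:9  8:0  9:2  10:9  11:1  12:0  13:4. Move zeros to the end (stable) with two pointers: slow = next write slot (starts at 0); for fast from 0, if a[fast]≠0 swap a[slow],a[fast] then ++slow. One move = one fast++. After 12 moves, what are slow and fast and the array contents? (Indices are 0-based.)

slow=8, fast=12, a=[6, 8, 2, 2, 9, 2, 9, 1, 0, 0, 0, 0, 0, 4]

slow=0 fast=0: a[fast]=0, fast++
slow=0 fast=1: a[fast]=6≠0 swap→a[0]=6, slow++,fast++
slow=1 fast=2: a[fast]=8≠0 swap→a[1]=8, slow++,fast++
slow=2 fast=3: a[fast]=0, fast++
slow=2 fast=4: a[fast]=2≠0 swap→a[2]=2, slow++,fast++
slow=3 fast=5: a[fast]=0, fast++
slow=3 fast=6: a[fast]=2≠0 swap→a[3]=2, slow++,fast++
slow=4 fast=7: a[fast]=9≠0 swap→a[4]=9, slow++,fast++
slow=5 fast=8: a[fast]=0, fast++
slow=5 fast=9: a[fast]=2≠0 swap→a[5]=2, slow++,fast++
slow=6 fast=10: a[fast]=9≠0 swap→a[6]=9, slow++,fast++
slow=7 fast=11: a[fast]=1≠0 swap→a[7]=1, slow++,fast++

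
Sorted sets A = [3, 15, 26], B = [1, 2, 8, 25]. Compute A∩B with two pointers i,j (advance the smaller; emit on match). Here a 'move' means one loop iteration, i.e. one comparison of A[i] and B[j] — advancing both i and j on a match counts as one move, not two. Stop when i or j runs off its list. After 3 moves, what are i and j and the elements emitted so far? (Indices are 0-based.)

i=1, j=2, emitted=[]

[i=0,j=0] 3>1 → j++
[i=0,j=1] 3>2 → j++
[i=0,j=2] 3<8 → i++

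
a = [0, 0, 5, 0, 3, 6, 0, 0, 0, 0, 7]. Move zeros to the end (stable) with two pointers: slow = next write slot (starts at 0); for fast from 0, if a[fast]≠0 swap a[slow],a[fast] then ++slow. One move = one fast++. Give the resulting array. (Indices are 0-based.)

(s=0,f=0) a[fast]=0 → fast++
(s=0,f=1) a[fast]=0 → fast++
(s=0,f=2) a[fast]=5≠0 swap→a[0]=5 → slow++,fast++
(s=1,f=3) a[fast]=0 → fast++
(s=1,f=4) a[fast]=3≠0 swap→a[1]=3 → slow++,fast++
(s=2,f=5) a[fast]=6≠0 swap→a[2]=6 → slow++,fast++
(s=3,f=6) a[fast]=0 → fast++
(s=3,f=7) a[fast]=0 → fast++
(s=3,f=8) a[fast]=0 → fast++
(s=3,f=9) a[fast]=0 → fast++
(s=3,f=10) a[fast]=7≠0 swap→a[3]=7 → slow++,fast++

[5, 3, 6, 7, 0, 0, 0, 0, 0, 0, 0]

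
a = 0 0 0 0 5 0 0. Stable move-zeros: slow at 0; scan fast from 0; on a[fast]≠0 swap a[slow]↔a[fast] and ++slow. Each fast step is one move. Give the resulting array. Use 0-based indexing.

[5, 0, 0, 0, 0, 0, 0]

slow=0 fast=0: a[fast]=0, fast++
slow=0 fast=1: a[fast]=0, fast++
slow=0 fast=2: a[fast]=0, fast++
slow=0 fast=3: a[fast]=0, fast++
slow=0 fast=4: a[fast]=5≠0 swap→a[0]=5, slow++,fast++
slow=1 fast=5: a[fast]=0, fast++
slow=1 fast=6: a[fast]=0, fast++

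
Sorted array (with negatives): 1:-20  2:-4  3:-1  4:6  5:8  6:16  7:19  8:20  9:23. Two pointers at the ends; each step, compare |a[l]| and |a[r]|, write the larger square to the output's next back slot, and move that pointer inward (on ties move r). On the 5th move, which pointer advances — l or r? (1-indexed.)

[1,9] |-20|<=|23| out[9]=529 → r--
[1,8] |-20|<=|20| out[8]=400 → r--
[1,7] |-20|>|19| out[7]=400 → l++
[2,7] |-4|<=|19| out[6]=361 → r--
[2,6] |-4|<=|16| out[5]=256 → r--

r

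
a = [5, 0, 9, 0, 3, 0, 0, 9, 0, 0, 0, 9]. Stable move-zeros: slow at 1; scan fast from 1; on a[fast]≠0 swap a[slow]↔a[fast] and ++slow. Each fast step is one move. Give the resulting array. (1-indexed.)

[5, 9, 3, 9, 9, 0, 0, 0, 0, 0, 0, 0]

(s=1,f=1) a[fast]=5≠0 swap→a[1]=5 → slow++,fast++
(s=2,f=2) a[fast]=0 → fast++
(s=2,f=3) a[fast]=9≠0 swap→a[2]=9 → slow++,fast++
(s=3,f=4) a[fast]=0 → fast++
(s=3,f=5) a[fast]=3≠0 swap→a[3]=3 → slow++,fast++
(s=4,f=6) a[fast]=0 → fast++
(s=4,f=7) a[fast]=0 → fast++
(s=4,f=8) a[fast]=9≠0 swap→a[4]=9 → slow++,fast++
(s=5,f=9) a[fast]=0 → fast++
(s=5,f=10) a[fast]=0 → fast++
(s=5,f=11) a[fast]=0 → fast++
(s=5,f=12) a[fast]=9≠0 swap→a[5]=9 → slow++,fast++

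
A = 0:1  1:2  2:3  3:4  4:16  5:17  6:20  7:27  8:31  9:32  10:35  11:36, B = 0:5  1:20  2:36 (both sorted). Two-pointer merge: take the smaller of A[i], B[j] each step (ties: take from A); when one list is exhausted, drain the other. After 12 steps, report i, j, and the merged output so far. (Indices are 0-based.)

i=0 j=0: A[i]=1<=B[j]=5 take 1, i++
i=1 j=0: A[i]=2<=B[j]=5 take 2, i++
i=2 j=0: A[i]=3<=B[j]=5 take 3, i++
i=3 j=0: A[i]=4<=B[j]=5 take 4, i++
i=4 j=0: A[i]=16>B[j]=5 take 5, j++
i=4 j=1: A[i]=16<=B[j]=20 take 16, i++
i=5 j=1: A[i]=17<=B[j]=20 take 17, i++
i=6 j=1: A[i]=20<=B[j]=20 take 20, i++
i=7 j=1: A[i]=27>B[j]=20 take 20, j++
i=7 j=2: A[i]=27<=B[j]=36 take 27, i++
i=8 j=2: A[i]=31<=B[j]=36 take 31, i++
i=9 j=2: A[i]=32<=B[j]=36 take 32, i++

i=10, j=2, merged so far=[1, 2, 3, 4, 5, 16, 17, 20, 20, 27, 31, 32]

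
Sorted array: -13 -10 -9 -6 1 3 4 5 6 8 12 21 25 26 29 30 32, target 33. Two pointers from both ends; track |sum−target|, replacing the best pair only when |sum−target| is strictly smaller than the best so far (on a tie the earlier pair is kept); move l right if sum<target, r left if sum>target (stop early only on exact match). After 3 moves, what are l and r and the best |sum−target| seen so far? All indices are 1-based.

[1,17] -13+32=19 d=14 * → l++
[2,17] -10+32=22 d=11 * → l++
[3,17] -9+32=23 d=10 * → l++

l=4, r=17, best |Δ|=10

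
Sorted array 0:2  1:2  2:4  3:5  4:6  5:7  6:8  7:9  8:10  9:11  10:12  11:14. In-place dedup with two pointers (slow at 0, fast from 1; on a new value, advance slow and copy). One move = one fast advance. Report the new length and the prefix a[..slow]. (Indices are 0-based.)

length 11; prefix = [2, 4, 5, 6, 7, 8, 9, 10, 11, 12, 14]

(s=0,f=1) a[fast]=2=a[slow] dup → fast++
(s=0,f=2) a[fast]=4≠a[slow]=2 write a[1]=4 → slow++,fast++
(s=1,f=3) a[fast]=5≠a[slow]=4 write a[2]=5 → slow++,fast++
(s=2,f=4) a[fast]=6≠a[slow]=5 write a[3]=6 → slow++,fast++
(s=3,f=5) a[fast]=7≠a[slow]=6 write a[4]=7 → slow++,fast++
(s=4,f=6) a[fast]=8≠a[slow]=7 write a[5]=8 → slow++,fast++
(s=5,f=7) a[fast]=9≠a[slow]=8 write a[6]=9 → slow++,fast++
(s=6,f=8) a[fast]=10≠a[slow]=9 write a[7]=10 → slow++,fast++
(s=7,f=9) a[fast]=11≠a[slow]=10 write a[8]=11 → slow++,fast++
(s=8,f=10) a[fast]=12≠a[slow]=11 write a[9]=12 → slow++,fast++
(s=9,f=11) a[fast]=14≠a[slow]=12 write a[10]=14 → slow++,fast++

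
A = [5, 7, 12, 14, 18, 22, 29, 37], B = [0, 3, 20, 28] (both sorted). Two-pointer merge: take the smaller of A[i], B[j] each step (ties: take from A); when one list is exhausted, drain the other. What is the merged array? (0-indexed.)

[i=0,j=0] A[i]=5>B[j]=0 take 0 → j++
[i=0,j=1] A[i]=5>B[j]=3 take 3 → j++
[i=0,j=2] A[i]=5<=B[j]=20 take 5 → i++
[i=1,j=2] A[i]=7<=B[j]=20 take 7 → i++
[i=2,j=2] A[i]=12<=B[j]=20 take 12 → i++
[i=3,j=2] A[i]=14<=B[j]=20 take 14 → i++
[i=4,j=2] A[i]=18<=B[j]=20 take 18 → i++
[i=5,j=2] A[i]=22>B[j]=20 take 20 → j++
[i=5,j=3] A[i]=22<=B[j]=28 take 22 → i++
[i=6,j=3] A[i]=29>B[j]=28 take 28 → j++
[i=6,j=4] B done, take A[i]=29 → i++
[i=7,j=4] B done, take A[i]=37 → i++

[0, 3, 5, 7, 12, 14, 18, 20, 22, 28, 29, 37]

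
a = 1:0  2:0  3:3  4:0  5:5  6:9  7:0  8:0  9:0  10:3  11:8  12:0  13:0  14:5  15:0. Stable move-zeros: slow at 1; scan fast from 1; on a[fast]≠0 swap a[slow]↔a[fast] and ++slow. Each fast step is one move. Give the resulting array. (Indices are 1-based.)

(s=1,f=1) a[fast]=0 → fast++
(s=1,f=2) a[fast]=0 → fast++
(s=1,f=3) a[fast]=3≠0 swap→a[1]=3 → slow++,fast++
(s=2,f=4) a[fast]=0 → fast++
(s=2,f=5) a[fast]=5≠0 swap→a[2]=5 → slow++,fast++
(s=3,f=6) a[fast]=9≠0 swap→a[3]=9 → slow++,fast++
(s=4,f=7) a[fast]=0 → fast++
(s=4,f=8) a[fast]=0 → fast++
(s=4,f=9) a[fast]=0 → fast++
(s=4,f=10) a[fast]=3≠0 swap→a[4]=3 → slow++,fast++
(s=5,f=11) a[fast]=8≠0 swap→a[5]=8 → slow++,fast++
(s=6,f=12) a[fast]=0 → fast++
(s=6,f=13) a[fast]=0 → fast++
(s=6,f=14) a[fast]=5≠0 swap→a[6]=5 → slow++,fast++
(s=7,f=15) a[fast]=0 → fast++

[3, 5, 9, 3, 8, 5, 0, 0, 0, 0, 0, 0, 0, 0, 0]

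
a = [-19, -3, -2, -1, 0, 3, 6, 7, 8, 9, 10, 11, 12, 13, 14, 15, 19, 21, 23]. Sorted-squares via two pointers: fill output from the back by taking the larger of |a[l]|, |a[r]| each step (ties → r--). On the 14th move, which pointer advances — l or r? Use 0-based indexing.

[0,18] |-19|<=|23| out[18]=529 → r--
[0,17] |-19|<=|21| out[17]=441 → r--
[0,16] |-19|<=|19| out[16]=361 → r--
[0,15] |-19|>|15| out[15]=361 → l++
[1,15] |-3|<=|15| out[14]=225 → r--
[1,14] |-3|<=|14| out[13]=196 → r--
[1,13] |-3|<=|13| out[12]=169 → r--
[1,12] |-3|<=|12| out[11]=144 → r--
[1,11] |-3|<=|11| out[10]=121 → r--
[1,10] |-3|<=|10| out[9]=100 → r--
[1,9] |-3|<=|9| out[8]=81 → r--
[1,8] |-3|<=|8| out[7]=64 → r--
[1,7] |-3|<=|7| out[6]=49 → r--
[1,6] |-3|<=|6| out[5]=36 → r--

r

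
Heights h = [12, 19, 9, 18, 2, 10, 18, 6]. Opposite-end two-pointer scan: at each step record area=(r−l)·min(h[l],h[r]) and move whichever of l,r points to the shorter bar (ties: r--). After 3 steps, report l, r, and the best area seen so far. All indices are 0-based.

l=0 r=7: min(12,6)*7=42 best=42 *, r--
l=0 r=6: min(12,18)*6=72 best=72 *, l++
l=1 r=6: min(19,18)*5=90 best=90 *, r--

l=1, r=5, best area=90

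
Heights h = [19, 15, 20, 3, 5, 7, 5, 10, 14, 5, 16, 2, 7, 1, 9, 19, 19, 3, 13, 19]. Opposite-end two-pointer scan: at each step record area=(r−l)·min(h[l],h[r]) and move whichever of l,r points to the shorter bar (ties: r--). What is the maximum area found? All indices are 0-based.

[0,19] min(19,19)*19=361 best=361 * → r--
[0,18] min(19,13)*18=234 best=361 → r--
[0,17] min(19,3)*17=51 best=361 → r--
[0,16] min(19,19)*16=304 best=361 → r--
[0,15] min(19,19)*15=285 best=361 → r--
[0,14] min(19,9)*14=126 best=361 → r--
[0,13] min(19,1)*13=13 best=361 → r--
[0,12] min(19,7)*12=84 best=361 → r--
[0,11] min(19,2)*11=22 best=361 → r--
[0,10] min(19,16)*10=160 best=361 → r--
[0,9] min(19,5)*9=45 best=361 → r--
[0,8] min(19,14)*8=112 best=361 → r--
[0,7] min(19,10)*7=70 best=361 → r--
[0,6] min(19,5)*6=30 best=361 → r--
[0,5] min(19,7)*5=35 best=361 → r--
[0,4] min(19,5)*4=20 best=361 → r--
[0,3] min(19,3)*3=9 best=361 → r--
[0,2] min(19,20)*2=38 best=361 → l++
[1,2] min(15,20)*1=15 best=361 → l++

max area = 361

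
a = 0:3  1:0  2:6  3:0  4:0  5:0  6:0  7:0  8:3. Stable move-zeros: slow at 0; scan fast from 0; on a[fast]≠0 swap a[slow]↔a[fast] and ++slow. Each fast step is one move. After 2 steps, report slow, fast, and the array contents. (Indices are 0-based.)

slow=1, fast=2, a=[3, 0, 6, 0, 0, 0, 0, 0, 3]

slow=0 fast=0: a[fast]=3≠0 swap→a[0]=3, slow++,fast++
slow=1 fast=1: a[fast]=0, fast++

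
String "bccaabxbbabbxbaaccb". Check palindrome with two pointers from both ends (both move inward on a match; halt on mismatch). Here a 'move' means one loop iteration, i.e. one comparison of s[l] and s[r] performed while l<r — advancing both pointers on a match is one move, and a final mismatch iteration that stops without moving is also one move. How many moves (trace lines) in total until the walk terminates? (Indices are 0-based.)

l=0 r=18: 'b'=='b', l++,r--
l=1 r=17: 'c'=='c', l++,r--
l=2 r=16: 'c'=='c', l++,r--
l=3 r=15: 'a'=='a', l++,r--
l=4 r=14: 'a'=='a', l++,r--
l=5 r=13: 'b'=='b', l++,r--
l=6 r=12: 'x'=='x', l++,r--
l=7 r=11: 'b'=='b', l++,r--
l=8 r=10: 'b'=='b', l++,r--

9 moves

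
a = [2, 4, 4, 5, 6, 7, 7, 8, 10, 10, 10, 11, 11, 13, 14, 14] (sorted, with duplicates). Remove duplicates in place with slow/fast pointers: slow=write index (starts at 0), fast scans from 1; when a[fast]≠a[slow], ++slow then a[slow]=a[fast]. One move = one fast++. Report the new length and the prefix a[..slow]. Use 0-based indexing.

slow=0 fast=1: a[fast]=4≠a[slow]=2 write a[1]=4, slow++,fast++
slow=1 fast=2: a[fast]=4=a[slow] dup, fast++
slow=1 fast=3: a[fast]=5≠a[slow]=4 write a[2]=5, slow++,fast++
slow=2 fast=4: a[fast]=6≠a[slow]=5 write a[3]=6, slow++,fast++
slow=3 fast=5: a[fast]=7≠a[slow]=6 write a[4]=7, slow++,fast++
slow=4 fast=6: a[fast]=7=a[slow] dup, fast++
slow=4 fast=7: a[fast]=8≠a[slow]=7 write a[5]=8, slow++,fast++
slow=5 fast=8: a[fast]=10≠a[slow]=8 write a[6]=10, slow++,fast++
slow=6 fast=9: a[fast]=10=a[slow] dup, fast++
slow=6 fast=10: a[fast]=10=a[slow] dup, fast++
slow=6 fast=11: a[fast]=11≠a[slow]=10 write a[7]=11, slow++,fast++
slow=7 fast=12: a[fast]=11=a[slow] dup, fast++
slow=7 fast=13: a[fast]=13≠a[slow]=11 write a[8]=13, slow++,fast++
slow=8 fast=14: a[fast]=14≠a[slow]=13 write a[9]=14, slow++,fast++
slow=9 fast=15: a[fast]=14=a[slow] dup, fast++

length 10; prefix = [2, 4, 5, 6, 7, 8, 10, 11, 13, 14]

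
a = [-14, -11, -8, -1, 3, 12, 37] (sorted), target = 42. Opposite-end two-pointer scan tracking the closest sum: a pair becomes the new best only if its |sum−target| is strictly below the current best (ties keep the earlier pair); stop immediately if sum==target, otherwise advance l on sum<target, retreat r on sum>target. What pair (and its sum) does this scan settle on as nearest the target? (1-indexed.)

[1,7] -14+37=23 d=19 * → l++
[2,7] -11+37=26 d=16 * → l++
[3,7] -8+37=29 d=13 * → l++
[4,7] -1+37=36 d=6 * → l++
[5,7] 3+37=40 d=2 * → l++
[6,7] 12+37=49 d=7 → r--

pair (3, 37) with sum 40 (|Δ|=2)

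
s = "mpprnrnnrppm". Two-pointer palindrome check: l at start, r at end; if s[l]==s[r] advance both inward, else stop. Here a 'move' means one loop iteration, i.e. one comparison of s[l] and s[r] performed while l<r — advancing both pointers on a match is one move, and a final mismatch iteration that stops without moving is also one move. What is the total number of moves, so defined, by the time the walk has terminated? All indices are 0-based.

l=0 r=11: 'm'=='m', l++,r--
l=1 r=10: 'p'=='p', l++,r--
l=2 r=9: 'p'=='p', l++,r--
l=3 r=8: 'r'=='r', l++,r--
l=4 r=7: 'n'=='n', l++,r--
l=5 r=6: 'r'!='n', stop

6 moves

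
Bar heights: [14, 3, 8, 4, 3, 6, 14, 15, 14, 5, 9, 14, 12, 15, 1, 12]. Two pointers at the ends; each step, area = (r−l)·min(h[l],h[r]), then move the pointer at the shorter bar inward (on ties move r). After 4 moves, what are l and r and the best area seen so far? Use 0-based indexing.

l=2, r=13, best area=182

l=0 r=15: min(14,12)*15=180 best=180 *, r--
l=0 r=14: min(14,1)*14=14 best=180, r--
l=0 r=13: min(14,15)*13=182 best=182 *, l++
l=1 r=13: min(3,15)*12=36 best=182, l++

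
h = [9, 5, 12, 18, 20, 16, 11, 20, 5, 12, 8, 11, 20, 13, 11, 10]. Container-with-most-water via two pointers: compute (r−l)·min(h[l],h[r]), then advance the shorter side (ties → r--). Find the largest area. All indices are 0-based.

max area = 162

l=0 r=15: min(9,10)*15=135 best=135 *, l++
l=1 r=15: min(5,10)*14=70 best=135, l++
l=2 r=15: min(12,10)*13=130 best=135, r--
l=2 r=14: min(12,11)*12=132 best=135, r--
l=2 r=13: min(12,13)*11=132 best=135, l++
l=3 r=13: min(18,13)*10=130 best=135, r--
l=3 r=12: min(18,20)*9=162 best=162 *, l++
l=4 r=12: min(20,20)*8=160 best=162, r--
l=4 r=11: min(20,11)*7=77 best=162, r--
l=4 r=10: min(20,8)*6=48 best=162, r--
l=4 r=9: min(20,12)*5=60 best=162, r--
l=4 r=8: min(20,5)*4=20 best=162, r--
l=4 r=7: min(20,20)*3=60 best=162, r--
l=4 r=6: min(20,11)*2=22 best=162, r--
l=4 r=5: min(20,16)*1=16 best=162, r--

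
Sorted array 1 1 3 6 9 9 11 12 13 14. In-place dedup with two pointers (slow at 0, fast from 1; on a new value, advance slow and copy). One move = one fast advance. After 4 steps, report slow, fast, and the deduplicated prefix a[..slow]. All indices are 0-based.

slow=0 fast=1: a[fast]=1=a[slow] dup, fast++
slow=0 fast=2: a[fast]=3≠a[slow]=1 write a[1]=3, slow++,fast++
slow=1 fast=3: a[fast]=6≠a[slow]=3 write a[2]=6, slow++,fast++
slow=2 fast=4: a[fast]=9≠a[slow]=6 write a[3]=9, slow++,fast++

slow=3, fast=5, prefix=[1, 3, 6, 9]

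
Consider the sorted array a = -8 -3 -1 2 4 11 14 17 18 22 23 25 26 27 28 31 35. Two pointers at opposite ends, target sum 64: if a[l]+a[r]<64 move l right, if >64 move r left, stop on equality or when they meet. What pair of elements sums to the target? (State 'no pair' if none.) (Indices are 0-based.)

no pair

l=0 r=16: -8+35=27 <64, l++
l=1 r=16: -3+35=32 <64, l++
l=2 r=16: -1+35=34 <64, l++
l=3 r=16: 2+35=37 <64, l++
l=4 r=16: 4+35=39 <64, l++
l=5 r=16: 11+35=46 <64, l++
l=6 r=16: 14+35=49 <64, l++
l=7 r=16: 17+35=52 <64, l++
l=8 r=16: 18+35=53 <64, l++
l=9 r=16: 22+35=57 <64, l++
l=10 r=16: 23+35=58 <64, l++
l=11 r=16: 25+35=60 <64, l++
l=12 r=16: 26+35=61 <64, l++
l=13 r=16: 27+35=62 <64, l++
l=14 r=16: 28+35=63 <64, l++
l=15 r=16: 31+35=66 >64, r--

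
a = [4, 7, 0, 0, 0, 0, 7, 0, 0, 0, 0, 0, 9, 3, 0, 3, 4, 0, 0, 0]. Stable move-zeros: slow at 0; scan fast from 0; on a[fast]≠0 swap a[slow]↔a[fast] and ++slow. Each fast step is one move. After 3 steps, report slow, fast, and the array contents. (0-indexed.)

slow=0 fast=0: a[fast]=4≠0 swap→a[0]=4, slow++,fast++
slow=1 fast=1: a[fast]=7≠0 swap→a[1]=7, slow++,fast++
slow=2 fast=2: a[fast]=0, fast++

slow=2, fast=3, a=[4, 7, 0, 0, 0, 0, 7, 0, 0, 0, 0, 0, 9, 3, 0, 3, 4, 0, 0, 0]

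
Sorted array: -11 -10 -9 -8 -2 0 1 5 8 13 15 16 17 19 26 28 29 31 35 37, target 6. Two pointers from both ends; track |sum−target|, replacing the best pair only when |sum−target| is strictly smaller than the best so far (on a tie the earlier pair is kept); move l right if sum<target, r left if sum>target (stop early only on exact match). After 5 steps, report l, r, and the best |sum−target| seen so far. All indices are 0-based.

l=0 r=19: -11+37=26 d=20 *, r--
l=0 r=18: -11+35=24 d=18 *, r--
l=0 r=17: -11+31=20 d=14 *, r--
l=0 r=16: -11+29=18 d=12 *, r--
l=0 r=15: -11+28=17 d=11 *, r--

l=0, r=14, best |Δ|=11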